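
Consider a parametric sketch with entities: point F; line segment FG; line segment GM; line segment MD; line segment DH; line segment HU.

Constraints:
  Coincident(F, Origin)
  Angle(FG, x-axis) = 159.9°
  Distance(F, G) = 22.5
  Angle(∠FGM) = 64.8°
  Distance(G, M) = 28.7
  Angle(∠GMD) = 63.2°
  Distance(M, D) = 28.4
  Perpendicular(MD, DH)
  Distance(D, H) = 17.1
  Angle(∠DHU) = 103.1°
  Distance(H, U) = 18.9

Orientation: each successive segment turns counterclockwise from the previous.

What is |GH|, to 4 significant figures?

17.65

F is at the origin; FG runs at 159.9° with length 22.5, so G = (-21.13, 7.732). ∠FGM = 64.8° gives GM at -84.90° from the x-axis; with |GM| = 28.7, M = (-18.58, -20.85). ∠GMD = 63.2° gives MD at 31.90° from the x-axis; with |MD| = 28.4, D = (5.532, -5.846). MD is perpendicular to DH, so DH runs at 121.9°; with |DH| = 17.1, H = (-3.504, 8.671). Then |GH| = |H − G| = 17.65.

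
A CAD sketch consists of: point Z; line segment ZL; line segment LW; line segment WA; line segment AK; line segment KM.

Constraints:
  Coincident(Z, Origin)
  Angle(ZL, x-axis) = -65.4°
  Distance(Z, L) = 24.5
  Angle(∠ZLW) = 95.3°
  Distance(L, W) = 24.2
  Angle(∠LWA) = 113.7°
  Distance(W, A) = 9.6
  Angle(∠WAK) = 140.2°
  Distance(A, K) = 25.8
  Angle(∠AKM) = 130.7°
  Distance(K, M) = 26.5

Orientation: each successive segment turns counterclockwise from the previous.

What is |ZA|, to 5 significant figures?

34.102

Z is at the origin; ZL runs at -65.4° with length 24.5, so L = (10.199, -22.276). ∠ZLW = 95.3° gives LW at 19.300° from the x-axis; with |LW| = 24.2, W = (33.039, -14.278). ∠LWA = 113.7° gives WA at 85.600° from the x-axis; with |WA| = 9.6, A = (33.775, -4.7061). Then |ZA| = |A − Z| = 34.102.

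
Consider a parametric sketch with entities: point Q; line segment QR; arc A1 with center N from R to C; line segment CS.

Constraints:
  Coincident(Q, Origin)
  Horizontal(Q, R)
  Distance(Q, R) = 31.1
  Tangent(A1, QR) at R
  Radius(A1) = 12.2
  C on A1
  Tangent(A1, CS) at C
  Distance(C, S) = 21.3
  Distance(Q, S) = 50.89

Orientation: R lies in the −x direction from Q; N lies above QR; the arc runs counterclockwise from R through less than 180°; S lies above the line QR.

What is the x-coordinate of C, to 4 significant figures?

-21.82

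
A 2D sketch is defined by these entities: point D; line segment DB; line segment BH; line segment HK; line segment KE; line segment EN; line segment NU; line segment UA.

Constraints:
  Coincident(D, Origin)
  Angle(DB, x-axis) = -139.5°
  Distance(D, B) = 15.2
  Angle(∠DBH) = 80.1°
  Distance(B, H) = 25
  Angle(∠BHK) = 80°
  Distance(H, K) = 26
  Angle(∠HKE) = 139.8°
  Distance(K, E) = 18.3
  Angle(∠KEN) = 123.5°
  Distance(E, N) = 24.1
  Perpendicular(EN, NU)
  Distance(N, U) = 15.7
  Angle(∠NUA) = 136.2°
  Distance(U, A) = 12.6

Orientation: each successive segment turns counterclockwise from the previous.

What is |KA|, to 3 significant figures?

27.2

D is at the origin; DB runs at -139.5° with length 15.2, so B = (-11.6, -9.87). ∠DBH = 80.1° gives BH at -39.6° from the x-axis; with |BH| = 25.0, H = (7.70, -25.8). ∠BHK = 80.0° gives HK at 60.4° from the x-axis; with |HK| = 26.0, K = (20.5, -3.20). ∠HKE = 139.8° gives KE at 101° from the x-axis; with |KE| = 18.3, E = (17.2, 14.8). ∠KEN = 123.5° gives EN at 157° from the x-axis; with |EN| = 24.1, N = (-5.02, 24.2). The perpendicularity gives NU at right angles to EN, so NU runs at -113°; with |NU| = 15.7, U = (-11.1, 9.70). ∠NUA = 136.2° gives UA at -69.1° from the x-axis; with |UA| = 12.6, A = (-6.63, -2.07). Then |KA| = |A − K| = 27.2.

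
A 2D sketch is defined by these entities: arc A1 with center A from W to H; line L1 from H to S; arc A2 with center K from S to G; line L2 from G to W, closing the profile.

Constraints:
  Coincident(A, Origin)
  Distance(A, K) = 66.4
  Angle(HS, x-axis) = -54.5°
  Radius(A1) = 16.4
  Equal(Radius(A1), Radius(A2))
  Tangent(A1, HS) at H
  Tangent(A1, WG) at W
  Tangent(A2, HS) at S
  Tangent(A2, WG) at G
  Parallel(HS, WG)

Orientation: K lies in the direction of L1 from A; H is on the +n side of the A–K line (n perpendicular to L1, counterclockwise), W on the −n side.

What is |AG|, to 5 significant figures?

68.395

Tangency of A1 to both parallel lines with radius 16.4 puts H and W at A ± 16.4·n: H = (13.351, 9.5235), W = (-13.351, -9.5235). Equal radii place S and G the same way about K: S = K + 16.4·n = (51.910, -44.534), G = K − 16.4·n = (25.207, -63.581). Then |AG| = |G − A| = 68.395.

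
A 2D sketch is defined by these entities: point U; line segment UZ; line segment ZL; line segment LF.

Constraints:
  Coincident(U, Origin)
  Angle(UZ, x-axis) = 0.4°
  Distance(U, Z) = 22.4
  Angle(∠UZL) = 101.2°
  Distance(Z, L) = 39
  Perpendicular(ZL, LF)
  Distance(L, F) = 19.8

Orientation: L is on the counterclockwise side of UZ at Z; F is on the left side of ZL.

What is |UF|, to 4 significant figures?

43.41

U is at the origin; UZ runs at 0.4° with length 22.4, so Z = 22.4·(cos 0.4°, sin 0.4°) = (22.40, 0.1564). ∠UZL = 101.2°, so ZL runs at 0.4° + (180° − 101.2°) = 79.20° from the x-axis; with |ZL| = 39.0, L = Z + 39.0·(cos 79.20°, sin 79.20°) = (29.71, 38.47). The perpendicularity gives LF at right angles to ZL; with |LF| = 19.8 on the left of ZL, F = L + 19.8·(-0.9823, 0.1874) = (10.26, 42.18). Then |UF| = |F − U| = 43.41.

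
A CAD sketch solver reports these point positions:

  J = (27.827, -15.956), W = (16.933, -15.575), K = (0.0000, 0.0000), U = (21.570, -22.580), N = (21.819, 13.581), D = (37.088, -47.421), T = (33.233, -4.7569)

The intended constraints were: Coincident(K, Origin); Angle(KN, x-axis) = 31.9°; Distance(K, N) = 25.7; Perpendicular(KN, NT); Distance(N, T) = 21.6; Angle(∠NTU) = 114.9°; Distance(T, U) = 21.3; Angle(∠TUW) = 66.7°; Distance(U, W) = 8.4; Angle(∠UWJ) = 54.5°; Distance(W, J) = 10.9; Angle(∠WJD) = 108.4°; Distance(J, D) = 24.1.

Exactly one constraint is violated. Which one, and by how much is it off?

Distance(J, D) = 24.1 — off by 8.70.

K = (0.00, 0.00) ✓; KN at 31.90° ✓; |KN| = 25.70 ✓; ∠(KN, NT) = 90.00° ✓; |NT| = 21.60 ✓; ∠NTU = 114.9° ✓; |TU| = 21.30 ✓; ∠TUW = 66.70° ✓; |UW| = 8.401 ✓; ∠UWJ = 54.49° ✓; |WJ| = 10.90 ✓; ∠WJD = 108.4° ✓; |JD| = 32.80 ✗.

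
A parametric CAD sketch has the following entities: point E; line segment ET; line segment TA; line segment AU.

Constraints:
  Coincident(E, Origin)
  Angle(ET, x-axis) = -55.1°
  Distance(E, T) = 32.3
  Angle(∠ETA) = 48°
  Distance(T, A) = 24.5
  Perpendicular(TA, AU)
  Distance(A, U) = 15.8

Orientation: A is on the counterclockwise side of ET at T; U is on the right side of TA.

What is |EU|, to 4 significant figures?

39.91

E is at the origin; ET runs at -55.1° with length 32.3, so T = 32.3·(cos -55.1°, sin -55.1°) = (18.48, -26.49). ∠ETA = 48.0°, so TA runs at -55.1° + (180° − 48.0°) = 76.90° from the x-axis; with |TA| = 24.5, A = T + 24.5·(cos 76.90°, sin 76.90°) = (24.03, -2.628). TA ⟂ AU; with |AU| = 15.8 on the right of TA, U = A + 15.8·(0.9740, -0.2267) = (39.42, -6.210). Then |EU| = |U − E| = 39.91.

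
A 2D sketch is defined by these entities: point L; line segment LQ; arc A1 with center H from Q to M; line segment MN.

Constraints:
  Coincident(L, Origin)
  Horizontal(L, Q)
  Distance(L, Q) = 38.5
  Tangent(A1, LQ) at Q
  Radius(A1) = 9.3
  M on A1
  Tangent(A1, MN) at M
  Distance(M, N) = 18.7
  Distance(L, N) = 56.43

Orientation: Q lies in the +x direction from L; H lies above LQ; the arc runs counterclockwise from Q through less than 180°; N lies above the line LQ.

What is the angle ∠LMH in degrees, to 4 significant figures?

15.44°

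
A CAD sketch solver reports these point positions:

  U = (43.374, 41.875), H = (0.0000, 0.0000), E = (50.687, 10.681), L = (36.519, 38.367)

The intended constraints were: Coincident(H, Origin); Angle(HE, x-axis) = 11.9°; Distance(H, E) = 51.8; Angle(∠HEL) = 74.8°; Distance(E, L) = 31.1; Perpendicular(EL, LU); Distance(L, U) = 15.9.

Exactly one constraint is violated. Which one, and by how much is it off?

Distance(L, U) = 15.9 — off by 8.20.

H = (0.00, 0.00) ✓; HE at 11.90° ✓; |HE| = 51.80 ✓; ∠HEL = 74.80° ✓; |EL| = 31.10 ✓; ∠(EL, LU) = 90.00° ✓; |LU| = 7.700 ✗.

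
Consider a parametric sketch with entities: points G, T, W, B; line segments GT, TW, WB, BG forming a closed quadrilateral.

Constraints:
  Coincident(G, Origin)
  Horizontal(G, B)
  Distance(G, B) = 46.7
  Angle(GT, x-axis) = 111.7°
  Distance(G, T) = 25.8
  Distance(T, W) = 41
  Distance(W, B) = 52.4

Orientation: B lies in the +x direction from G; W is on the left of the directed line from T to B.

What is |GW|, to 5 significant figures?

53.126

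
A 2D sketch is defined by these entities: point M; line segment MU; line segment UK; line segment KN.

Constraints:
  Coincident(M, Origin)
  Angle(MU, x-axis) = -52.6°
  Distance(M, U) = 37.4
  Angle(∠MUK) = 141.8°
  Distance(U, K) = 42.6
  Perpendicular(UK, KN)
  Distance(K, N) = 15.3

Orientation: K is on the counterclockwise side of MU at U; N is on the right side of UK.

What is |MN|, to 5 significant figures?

81.606

M is at the origin; MU runs at -52.6° with length 37.4, so U = 37.4·(cos -52.6°, sin -52.6°) = (22.716, -29.711). ∠MUK = 141.8°, so UK runs at -52.6° + (180° − 141.8°) = -14.400° from the x-axis; with |UK| = 42.6, K = U + 42.6·(cos -14.400°, sin -14.400°) = (63.977, -40.305). UK is perpendicular to KN; with |KN| = 15.3 on the right of UK, N = K + 15.3·(-0.24869, -0.96858) = (60.173, -55.125). Then |MN| = |N − M| = 81.606.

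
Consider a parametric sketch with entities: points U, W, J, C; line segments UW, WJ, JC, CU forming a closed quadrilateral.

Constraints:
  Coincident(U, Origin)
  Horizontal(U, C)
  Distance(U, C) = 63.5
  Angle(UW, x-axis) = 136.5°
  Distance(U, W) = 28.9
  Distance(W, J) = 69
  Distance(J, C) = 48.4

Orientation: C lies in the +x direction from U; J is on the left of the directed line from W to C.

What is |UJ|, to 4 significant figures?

62.07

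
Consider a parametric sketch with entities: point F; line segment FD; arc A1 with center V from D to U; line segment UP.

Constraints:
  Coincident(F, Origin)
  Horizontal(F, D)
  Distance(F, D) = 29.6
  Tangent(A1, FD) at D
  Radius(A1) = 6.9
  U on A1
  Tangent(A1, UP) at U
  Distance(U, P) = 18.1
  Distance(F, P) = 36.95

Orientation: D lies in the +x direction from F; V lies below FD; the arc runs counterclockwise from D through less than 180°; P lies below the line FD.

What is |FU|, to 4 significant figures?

24.26

Checks: |VU| = 6.900 ✓; ∠(VU, UP) = 90.00° ✓; |UP| = 18.10 ✓; |FP| = 36.95 ✓.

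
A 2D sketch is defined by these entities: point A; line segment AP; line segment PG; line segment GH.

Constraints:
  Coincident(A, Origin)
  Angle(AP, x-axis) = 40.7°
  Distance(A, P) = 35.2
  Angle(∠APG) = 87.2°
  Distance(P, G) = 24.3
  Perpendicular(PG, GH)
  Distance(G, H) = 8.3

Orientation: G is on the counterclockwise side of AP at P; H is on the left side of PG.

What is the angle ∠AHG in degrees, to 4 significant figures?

139.9°

A is at the origin; AP runs at 40.7° with length 35.2, so P = 35.2·(cos 40.7°, sin 40.7°) = (26.69, 22.95). ∠APG = 87.2°, so PG runs at 40.7° + (180° − 87.2°) = 133.5° from the x-axis; with |PG| = 24.3, G = P + 24.3·(cos 133.5°, sin 133.5°) = (9.959, 40.58). PG is perpendicular to GH; with |GH| = 8.3 on the left of PG, H = G + 8.3·(-0.7254, -0.6884) = (3.939, 34.87). Then cos ∠AHG = HA·HG / (|HA||HG|), giving 139.9°.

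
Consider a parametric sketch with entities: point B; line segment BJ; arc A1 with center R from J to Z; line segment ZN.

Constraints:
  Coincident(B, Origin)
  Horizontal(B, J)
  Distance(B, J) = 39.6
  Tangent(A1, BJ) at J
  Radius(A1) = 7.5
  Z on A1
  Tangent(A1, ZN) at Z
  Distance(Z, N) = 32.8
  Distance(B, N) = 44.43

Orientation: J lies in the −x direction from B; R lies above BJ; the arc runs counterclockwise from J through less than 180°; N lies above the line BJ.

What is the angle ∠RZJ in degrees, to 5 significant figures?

52.307°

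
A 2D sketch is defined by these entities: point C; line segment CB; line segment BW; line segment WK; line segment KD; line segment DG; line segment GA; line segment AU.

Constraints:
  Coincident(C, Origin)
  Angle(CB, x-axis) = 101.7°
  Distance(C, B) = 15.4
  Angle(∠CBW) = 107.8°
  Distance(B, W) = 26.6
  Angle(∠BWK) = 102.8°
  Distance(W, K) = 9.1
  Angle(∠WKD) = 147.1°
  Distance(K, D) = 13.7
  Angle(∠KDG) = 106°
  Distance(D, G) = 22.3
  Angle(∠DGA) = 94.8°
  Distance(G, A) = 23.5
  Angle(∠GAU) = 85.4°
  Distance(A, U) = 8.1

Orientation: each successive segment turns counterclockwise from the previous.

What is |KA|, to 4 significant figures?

29.86

C is at the origin; CB runs at 101.7° with length 15.4, so B = (-3.123, 15.08). ∠CBW = 107.8° gives BW at 173.9° from the x-axis; with |BW| = 26.6, W = (-29.57, 17.91). ∠BWK = 102.8° gives WK at -108.9° from the x-axis; with |WK| = 9.1, K = (-32.52, 9.297). ∠WKD = 147.1° gives KD at -76.00° from the x-axis; with |KD| = 13.7, D = (-29.21, -3.996). ∠KDG = 106.0° gives DG at -2.000° from the x-axis; with |DG| = 22.3, G = (-6.919, -4.774). ∠DGA = 94.8° gives GA at 83.20° from the x-axis; with |GA| = 23.5, A = (-4.137, 18.56). Then |KA| = |A − K| = 29.86.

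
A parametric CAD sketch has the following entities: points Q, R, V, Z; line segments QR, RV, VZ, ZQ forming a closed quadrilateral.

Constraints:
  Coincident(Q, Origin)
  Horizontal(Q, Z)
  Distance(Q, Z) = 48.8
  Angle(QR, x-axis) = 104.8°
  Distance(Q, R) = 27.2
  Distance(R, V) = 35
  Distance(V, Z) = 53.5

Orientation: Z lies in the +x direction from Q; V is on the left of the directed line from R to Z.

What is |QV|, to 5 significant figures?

51.108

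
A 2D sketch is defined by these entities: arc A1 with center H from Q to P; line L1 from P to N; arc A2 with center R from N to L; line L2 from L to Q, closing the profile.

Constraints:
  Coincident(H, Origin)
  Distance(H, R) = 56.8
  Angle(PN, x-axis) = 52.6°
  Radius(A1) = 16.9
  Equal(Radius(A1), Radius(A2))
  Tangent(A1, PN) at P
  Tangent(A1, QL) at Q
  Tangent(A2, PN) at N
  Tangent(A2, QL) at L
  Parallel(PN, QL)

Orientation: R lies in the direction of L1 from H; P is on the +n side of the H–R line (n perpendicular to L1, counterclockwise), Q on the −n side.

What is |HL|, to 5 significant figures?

59.261

The slot axis is L1's direction at 52.6°, so u = (cos 52.6°, sin 52.6°) = (0.60738, 0.79441) and n = (−sin 52.6°, cos 52.6°) = (-0.79441, 0.60738). H is at the origin and R lies 56.8 along u from H, so R = 56.8·u = (34.499, 45.123). Tangency of A1 to both parallel lines with radius 16.9 puts P and Q at H ± 16.9·n: P = (-13.426, 10.265), Q = (13.426, -10.265). Equal radii place N and L the same way about R: N = R + 16.9·n = (21.073, 55.387), L = R − 16.9·n = (47.925, 34.858). Then |HL| = |L − H| = 59.261.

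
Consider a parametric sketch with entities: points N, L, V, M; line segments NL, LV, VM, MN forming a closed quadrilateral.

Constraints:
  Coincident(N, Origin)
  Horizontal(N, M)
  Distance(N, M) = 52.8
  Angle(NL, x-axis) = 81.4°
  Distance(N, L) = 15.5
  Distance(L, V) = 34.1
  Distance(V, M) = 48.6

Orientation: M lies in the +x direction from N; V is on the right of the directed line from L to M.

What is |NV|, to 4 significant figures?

19.92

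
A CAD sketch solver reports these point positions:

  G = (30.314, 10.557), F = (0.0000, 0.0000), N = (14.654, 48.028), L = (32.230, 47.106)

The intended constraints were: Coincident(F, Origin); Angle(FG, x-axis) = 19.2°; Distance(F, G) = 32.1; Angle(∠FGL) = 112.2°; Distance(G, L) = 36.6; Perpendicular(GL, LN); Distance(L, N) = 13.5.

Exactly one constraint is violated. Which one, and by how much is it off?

Distance(L, N) = 13.5 — off by 4.10.

F = (0.00, 0.00) ✓; FG at 19.20° ✓; |FG| = 32.10 ✓; ∠FGL = 112.2° ✓; |GL| = 36.60 ✓; ∠(GL, LN) = 90.00° ✓; |LN| = 17.60 ✗.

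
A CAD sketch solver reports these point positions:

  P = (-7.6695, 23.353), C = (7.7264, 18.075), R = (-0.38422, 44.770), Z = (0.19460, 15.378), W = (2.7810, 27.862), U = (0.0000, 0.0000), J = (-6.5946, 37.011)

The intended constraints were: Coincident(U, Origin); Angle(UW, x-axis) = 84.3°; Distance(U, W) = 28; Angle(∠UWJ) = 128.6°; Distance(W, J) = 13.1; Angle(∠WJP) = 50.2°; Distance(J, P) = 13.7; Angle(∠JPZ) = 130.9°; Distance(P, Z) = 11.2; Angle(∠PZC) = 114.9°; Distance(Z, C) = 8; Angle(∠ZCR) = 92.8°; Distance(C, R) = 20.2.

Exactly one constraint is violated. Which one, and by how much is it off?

Distance(C, R) = 20.2 — off by 7.70.

U = (0.00, 0.00) ✓; UW at 84.30° ✓; |UW| = 28.00 ✓; ∠UWJ = 128.6° ✓; |WJ| = 13.10 ✓; ∠WJP = 50.20° ✓; |JP| = 13.70 ✓; ∠JPZ = 130.9° ✓; |PZ| = 11.20 ✓; ∠PZC = 114.9° ✓; |ZC| = 8.000 ✓; ∠ZCR = 92.80° ✓; |CR| = 27.90 ✗.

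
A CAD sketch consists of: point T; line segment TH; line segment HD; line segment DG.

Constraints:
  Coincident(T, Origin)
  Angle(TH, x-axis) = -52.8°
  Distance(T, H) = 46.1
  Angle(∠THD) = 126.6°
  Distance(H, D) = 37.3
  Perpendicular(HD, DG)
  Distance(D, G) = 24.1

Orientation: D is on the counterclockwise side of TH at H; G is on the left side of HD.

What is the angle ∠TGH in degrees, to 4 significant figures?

44.14°

T is at the origin; TH runs at -52.8° with length 46.1, so H = 46.1·(cos -52.8°, sin -52.8°) = (27.87, -36.72). ∠THD = 126.6°, so HD runs at -52.8° + (180° − 126.6°) = 0.6000° from the x-axis; with |HD| = 37.3, D = H + 37.3·(cos 0.6000°, sin 0.6000°) = (65.17, -36.33). HD is perpendicular to DG; with |DG| = 24.1 on the left of HD, G = D + 24.1·(-0.01047, 0.9999) = (64.92, -12.23). Then cos ∠TGH = GT·GH / (|GT||GH|), giving 44.14°.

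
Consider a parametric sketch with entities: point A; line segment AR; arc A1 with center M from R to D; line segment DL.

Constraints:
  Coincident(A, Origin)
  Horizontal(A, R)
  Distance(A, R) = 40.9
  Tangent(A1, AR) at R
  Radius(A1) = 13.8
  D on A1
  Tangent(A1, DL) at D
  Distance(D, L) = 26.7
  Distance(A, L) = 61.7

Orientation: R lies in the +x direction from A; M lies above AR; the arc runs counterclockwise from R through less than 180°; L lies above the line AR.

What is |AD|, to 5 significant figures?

56.944

Checks: |AR| = 40.90 ✓; |MD| = 13.80 ✓; ∠(MD, DL) = 90.00° ✓; |DL| = 26.70 ✓; |AL| = 61.70 ✓.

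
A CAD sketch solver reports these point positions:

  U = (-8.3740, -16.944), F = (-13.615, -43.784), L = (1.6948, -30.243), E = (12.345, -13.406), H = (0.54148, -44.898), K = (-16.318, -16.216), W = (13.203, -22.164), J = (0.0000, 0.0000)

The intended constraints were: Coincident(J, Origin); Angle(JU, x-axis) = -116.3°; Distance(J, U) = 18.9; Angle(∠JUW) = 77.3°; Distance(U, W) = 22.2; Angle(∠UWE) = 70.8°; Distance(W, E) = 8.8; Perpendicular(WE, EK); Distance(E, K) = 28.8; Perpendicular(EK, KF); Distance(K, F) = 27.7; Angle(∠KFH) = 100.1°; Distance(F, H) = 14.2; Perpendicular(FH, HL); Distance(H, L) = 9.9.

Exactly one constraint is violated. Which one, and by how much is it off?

Distance(H, L) = 9.9 — off by 4.80.

J = (0.00, 0.00) ✓; JU at -116.3° ✓; |JU| = 18.90 ✓; ∠JUW = 77.30° ✓; |UW| = 22.20 ✓; ∠UWE = 70.80° ✓; |WE| = 8.800 ✓; ∠(WE, EK) = 90.00° ✓; |EK| = 28.80 ✓; ∠(EK, KF) = 90.00° ✓; |KF| = 27.70 ✓; ∠KFH = 100.1° ✓; |FH| = 14.20 ✓; ∠(FH, HL) = 90.00° ✓; |HL| = 14.70 ✗.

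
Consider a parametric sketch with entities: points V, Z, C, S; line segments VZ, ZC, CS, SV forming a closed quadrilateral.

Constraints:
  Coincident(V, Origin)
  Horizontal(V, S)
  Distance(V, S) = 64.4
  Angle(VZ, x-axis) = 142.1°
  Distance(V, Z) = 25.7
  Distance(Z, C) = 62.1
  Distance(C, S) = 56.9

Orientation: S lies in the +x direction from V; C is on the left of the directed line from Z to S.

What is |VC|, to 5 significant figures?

57.911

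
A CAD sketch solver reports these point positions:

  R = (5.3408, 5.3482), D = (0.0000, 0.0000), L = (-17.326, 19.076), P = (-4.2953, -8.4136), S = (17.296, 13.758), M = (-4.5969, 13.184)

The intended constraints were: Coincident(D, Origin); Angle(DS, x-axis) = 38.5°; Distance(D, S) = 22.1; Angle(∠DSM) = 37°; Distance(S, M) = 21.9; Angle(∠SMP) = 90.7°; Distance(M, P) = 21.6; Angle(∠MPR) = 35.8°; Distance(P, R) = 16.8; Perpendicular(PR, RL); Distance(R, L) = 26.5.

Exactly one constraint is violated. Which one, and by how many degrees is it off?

Perpendicular(PR, RL) — off by 3.80°.

D = (0.00, 0.00) ✓; DS at 38.50° ✓; |DS| = 22.10 ✓; ∠DSM = 37.00° ✓; |SM| = 21.90 ✓; ∠SMP = 90.70° ✓; |MP| = 21.60 ✓; ∠MPR = 35.80° ✓; |PR| = 16.80 ✓; ∠(PR, RL) = 93.80° ✗; |RL| = 26.50 ✓.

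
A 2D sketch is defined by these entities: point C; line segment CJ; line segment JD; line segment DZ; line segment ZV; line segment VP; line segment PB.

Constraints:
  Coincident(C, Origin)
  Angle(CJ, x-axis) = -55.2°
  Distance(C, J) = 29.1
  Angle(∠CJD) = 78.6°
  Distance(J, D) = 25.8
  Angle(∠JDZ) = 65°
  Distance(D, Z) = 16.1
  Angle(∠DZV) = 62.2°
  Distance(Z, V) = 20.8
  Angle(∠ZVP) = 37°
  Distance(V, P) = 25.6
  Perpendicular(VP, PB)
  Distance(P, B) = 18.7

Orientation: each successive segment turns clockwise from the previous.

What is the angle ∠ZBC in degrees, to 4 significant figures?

65.65°

∠ZVP = 37.0° gives VP at -172.4° from the x-axis; with |VP| = 25.6, P = (-13.87, -31.64). The perpendicularity gives PB at right angles to VP, so PB runs at 97.60°; with |PB| = 18.7, B = (-16.35, -13.11). Then cos ∠ZBC = BZ·BC / (|BZ||BC|), giving 65.65°.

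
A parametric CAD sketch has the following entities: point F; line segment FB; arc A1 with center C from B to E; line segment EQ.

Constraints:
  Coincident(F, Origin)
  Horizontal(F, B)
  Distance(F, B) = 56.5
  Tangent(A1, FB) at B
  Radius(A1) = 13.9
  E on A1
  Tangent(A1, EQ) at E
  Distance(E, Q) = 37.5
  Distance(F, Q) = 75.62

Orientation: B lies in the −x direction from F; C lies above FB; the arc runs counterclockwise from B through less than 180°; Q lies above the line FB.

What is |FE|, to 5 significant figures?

46.578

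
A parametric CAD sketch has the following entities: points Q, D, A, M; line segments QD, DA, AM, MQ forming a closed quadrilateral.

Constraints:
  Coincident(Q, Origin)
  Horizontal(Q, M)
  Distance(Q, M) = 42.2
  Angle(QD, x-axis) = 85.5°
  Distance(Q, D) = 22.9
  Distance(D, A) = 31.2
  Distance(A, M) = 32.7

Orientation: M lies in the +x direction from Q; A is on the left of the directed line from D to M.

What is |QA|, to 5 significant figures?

44.505

Q is at the origin; Q and M share the same y with |QM| = 42.2 and M in +x, so M = (42.2, 0). QD runs at 85.5° with |QD| = 22.9, so D = (1.7967, 22.829). A is determined by |DA| = 31.2 and |AM| = 32.7 together: it lies at the intersection of circle(D, 31.2) and circle(M, 32.7). With |DM| = 46.407, the foot of the radical line on DM is 22.171 from D and the perpendicular offset is √(31.2² − 22.171²) = 21.952. Taking the left-of-DM solution: A = (31.898, 31.035).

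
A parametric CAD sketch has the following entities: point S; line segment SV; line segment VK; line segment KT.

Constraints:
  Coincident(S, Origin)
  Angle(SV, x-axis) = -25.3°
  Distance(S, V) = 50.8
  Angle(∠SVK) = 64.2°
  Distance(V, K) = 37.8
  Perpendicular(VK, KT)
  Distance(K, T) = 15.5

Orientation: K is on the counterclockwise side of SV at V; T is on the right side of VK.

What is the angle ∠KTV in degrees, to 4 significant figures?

67.70°

∠SVK = 64.2°, so VK runs at -25.3° + (180° − 64.2°) = 90.50° from the x-axis; with |VK| = 37.8, K = V + 37.8·(cos 90.50°, sin 90.50°) = (45.60, 16.09). VK ⟂ KT; with |KT| = 15.5 on the right of VK, T = K + 15.5·(1.000, 0.008727) = (61.10, 16.22). Then cos ∠KTV = TK·TV / (|TK||TV|), giving 67.70°.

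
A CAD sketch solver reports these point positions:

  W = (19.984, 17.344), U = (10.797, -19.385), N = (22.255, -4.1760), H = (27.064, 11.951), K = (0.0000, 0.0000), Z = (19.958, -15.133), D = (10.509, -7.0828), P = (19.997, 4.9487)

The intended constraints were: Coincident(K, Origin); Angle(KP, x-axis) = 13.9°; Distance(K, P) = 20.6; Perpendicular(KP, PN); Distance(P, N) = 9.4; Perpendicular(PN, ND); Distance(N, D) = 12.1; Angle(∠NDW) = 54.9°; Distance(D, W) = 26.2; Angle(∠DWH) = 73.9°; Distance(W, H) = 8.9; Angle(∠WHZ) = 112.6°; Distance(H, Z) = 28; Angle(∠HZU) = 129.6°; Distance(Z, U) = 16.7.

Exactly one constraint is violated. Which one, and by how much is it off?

Distance(Z, U) = 16.7 — off by 6.60.

K = (0.00, 0.00) ✓; KP at 13.90° ✓; |KP| = 20.60 ✓; ∠(KP, PN) = 90.00° ✓; |PN| = 9.400 ✓; ∠(PN, ND) = 90.00° ✓; |ND| = 12.10 ✓; ∠NDW = 54.90° ✓; |DW| = 26.20 ✓; ∠DWH = 73.90° ✓; |WH| = 8.900 ✓; ∠WHZ = 112.6° ✓; |HZ| = 28.00 ✓; ∠HZU = 129.6° ✓; |ZU| = 10.10 ✗.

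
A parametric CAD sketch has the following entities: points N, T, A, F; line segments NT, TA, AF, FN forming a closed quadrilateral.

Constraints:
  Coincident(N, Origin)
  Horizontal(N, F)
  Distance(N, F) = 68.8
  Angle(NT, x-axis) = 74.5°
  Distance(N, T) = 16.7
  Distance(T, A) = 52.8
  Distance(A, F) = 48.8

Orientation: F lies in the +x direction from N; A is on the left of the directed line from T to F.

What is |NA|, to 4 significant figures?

66.18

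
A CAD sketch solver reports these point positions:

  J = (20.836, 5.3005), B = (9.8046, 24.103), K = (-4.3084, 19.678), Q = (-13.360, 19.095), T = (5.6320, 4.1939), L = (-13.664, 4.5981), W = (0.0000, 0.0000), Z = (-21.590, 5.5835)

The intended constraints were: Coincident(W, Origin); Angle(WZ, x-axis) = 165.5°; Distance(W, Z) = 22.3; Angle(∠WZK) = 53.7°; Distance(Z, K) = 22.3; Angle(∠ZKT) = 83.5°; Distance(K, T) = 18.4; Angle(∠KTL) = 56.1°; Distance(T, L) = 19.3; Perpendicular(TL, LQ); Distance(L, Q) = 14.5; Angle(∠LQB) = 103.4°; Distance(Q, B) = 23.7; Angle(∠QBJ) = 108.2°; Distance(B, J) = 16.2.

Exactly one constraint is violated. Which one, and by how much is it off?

Distance(B, J) = 16.2 — off by 5.60.

W = (0.00, 0.00) ✓; WZ at 165.5° ✓; |WZ| = 22.30 ✓; ∠WZK = 53.70° ✓; |ZK| = 22.30 ✓; ∠ZKT = 83.50° ✓; |KT| = 18.40 ✓; ∠KTL = 56.10° ✓; |TL| = 19.30 ✓; ∠(TL, LQ) = 90.00° ✓; |LQ| = 14.50 ✓; ∠LQB = 103.4° ✓; |QB| = 23.70 ✓; ∠QBJ = 108.2° ✓; |BJ| = 21.80 ✗.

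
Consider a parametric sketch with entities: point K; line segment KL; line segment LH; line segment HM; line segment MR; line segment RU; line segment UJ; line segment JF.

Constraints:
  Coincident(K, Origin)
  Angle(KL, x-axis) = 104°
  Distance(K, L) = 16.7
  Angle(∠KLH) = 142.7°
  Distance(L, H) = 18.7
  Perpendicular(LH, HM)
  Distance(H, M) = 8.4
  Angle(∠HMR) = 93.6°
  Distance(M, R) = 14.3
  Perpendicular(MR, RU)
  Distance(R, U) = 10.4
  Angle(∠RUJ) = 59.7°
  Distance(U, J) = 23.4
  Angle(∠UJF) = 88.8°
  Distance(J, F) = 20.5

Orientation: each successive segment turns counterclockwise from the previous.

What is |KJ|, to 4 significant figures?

37.97

K is at the origin; KL runs at 104.0° with length 16.7, so L = (-4.040, 16.20). ∠KLH = 142.7° gives LH at 141.3° from the x-axis; with |LH| = 18.7, H = (-18.63, 27.90). LH is perpendicular to HM, so HM runs at -128.7°; with |HM| = 8.4, M = (-23.89, 21.34). ∠HMR = 93.6° gives MR at -42.30° from the x-axis; with |MR| = 14.3, R = (-13.31, 11.72). The perpendicularity gives RU at right angles to MR, so RU runs at 47.70°; with |RU| = 10.4, U = (-6.310, 19.41). ∠RUJ = 59.7° gives UJ at 168.0° from the x-axis; with |UJ| = 23.4, J = (-29.20, 24.27). Then |KJ| = |J − K| = 37.97.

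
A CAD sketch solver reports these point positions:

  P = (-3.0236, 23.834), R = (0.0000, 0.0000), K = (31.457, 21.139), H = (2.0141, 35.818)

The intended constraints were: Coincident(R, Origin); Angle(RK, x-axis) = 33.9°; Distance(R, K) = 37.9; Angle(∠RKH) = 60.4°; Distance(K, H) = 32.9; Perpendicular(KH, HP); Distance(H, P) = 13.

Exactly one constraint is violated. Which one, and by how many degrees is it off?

Perpendicular(KH, HP) — off by 3.70°.

R = (0.00, 0.00) ✓; RK at 33.90° ✓; |RK| = 37.90 ✓; ∠RKH = 60.40° ✓; |KH| = 32.90 ✓; ∠(KH, HP) = 93.70° ✗; |HP| = 13.00 ✓.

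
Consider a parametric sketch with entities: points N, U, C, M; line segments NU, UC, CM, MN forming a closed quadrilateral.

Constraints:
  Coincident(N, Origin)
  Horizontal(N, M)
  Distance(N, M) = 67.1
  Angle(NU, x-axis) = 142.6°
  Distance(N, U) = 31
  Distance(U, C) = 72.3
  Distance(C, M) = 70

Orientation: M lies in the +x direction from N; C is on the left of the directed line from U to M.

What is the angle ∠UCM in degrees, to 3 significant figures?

82.3°

Checks: N = (0.00, 0.00) ✓; |UC| = 72.30 ✓; |CM| = 70.00 ✓.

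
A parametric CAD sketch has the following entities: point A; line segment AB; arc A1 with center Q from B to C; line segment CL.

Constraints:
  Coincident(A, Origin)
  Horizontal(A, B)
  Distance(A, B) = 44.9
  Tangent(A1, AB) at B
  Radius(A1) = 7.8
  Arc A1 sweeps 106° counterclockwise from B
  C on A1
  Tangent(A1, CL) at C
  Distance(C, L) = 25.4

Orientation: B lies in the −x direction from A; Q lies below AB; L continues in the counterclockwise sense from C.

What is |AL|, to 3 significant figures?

56.9

A is at the origin; A and B share the same y with |AB| = 44.9 and B on the −x side, so B = (-44.9, 0.00). The tangent condition forces QB to be normal to AB, so Q = B + (0, -7.8) = (-44.9, -7.80). On A1, B sits at bearing 90° from Q; a 106° counterclockwise sweep puts C at bearing 196°, so C = Q + 7.8·(cos 196°, sin 196°) = (-52.4, -9.95). A1 meets CL tangentially, so QC is at right angles to CL, so CL runs along (−sin 196°, cos 196°); with |CL| = 25.4, L = (-45.4, -34.4). Then |AL| = |L − A| = 56.9.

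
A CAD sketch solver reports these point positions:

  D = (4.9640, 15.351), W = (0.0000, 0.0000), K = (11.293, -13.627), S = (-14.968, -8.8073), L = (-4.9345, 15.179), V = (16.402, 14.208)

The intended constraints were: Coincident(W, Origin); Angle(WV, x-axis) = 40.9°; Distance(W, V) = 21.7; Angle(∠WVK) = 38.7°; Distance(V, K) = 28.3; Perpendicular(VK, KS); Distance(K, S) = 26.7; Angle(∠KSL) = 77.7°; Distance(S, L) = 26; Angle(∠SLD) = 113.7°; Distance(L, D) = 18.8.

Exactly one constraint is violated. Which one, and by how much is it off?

Distance(L, D) = 18.8 — off by 8.90.

W = (0.00, 0.00) ✓; WV at 40.90° ✓; |WV| = 21.70 ✓; ∠WVK = 38.70° ✓; |VK| = 28.30 ✓; ∠(VK, KS) = 90.00° ✓; |KS| = 26.70 ✓; ∠KSL = 77.70° ✓; |SL| = 26.00 ✓; ∠SLD = 113.7° ✓; |LD| = 9.900 ✗.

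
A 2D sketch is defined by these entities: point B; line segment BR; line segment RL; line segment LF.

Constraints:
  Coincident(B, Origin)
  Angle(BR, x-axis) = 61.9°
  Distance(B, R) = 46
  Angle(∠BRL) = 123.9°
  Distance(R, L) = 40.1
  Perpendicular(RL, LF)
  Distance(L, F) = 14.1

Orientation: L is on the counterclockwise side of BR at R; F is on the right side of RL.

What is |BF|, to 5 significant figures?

84.007

B is at the origin; BR runs at 61.9° with length 46.0, so R = 46.0·(cos 61.9°, sin 61.9°) = (21.667, 40.578). ∠BRL = 123.9°, so RL runs at 61.9° + (180° − 123.9°) = 118.00° from the x-axis; with |RL| = 40.1, L = R + 40.1·(cos 118.00°, sin 118.00°) = (2.8407, 75.984). RL is perpendicular to LF; with |LF| = 14.1 on the right of RL, F = L + 14.1·(0.88295, 0.46947) = (15.290, 82.604). Then |BF| = |F − B| = 84.007.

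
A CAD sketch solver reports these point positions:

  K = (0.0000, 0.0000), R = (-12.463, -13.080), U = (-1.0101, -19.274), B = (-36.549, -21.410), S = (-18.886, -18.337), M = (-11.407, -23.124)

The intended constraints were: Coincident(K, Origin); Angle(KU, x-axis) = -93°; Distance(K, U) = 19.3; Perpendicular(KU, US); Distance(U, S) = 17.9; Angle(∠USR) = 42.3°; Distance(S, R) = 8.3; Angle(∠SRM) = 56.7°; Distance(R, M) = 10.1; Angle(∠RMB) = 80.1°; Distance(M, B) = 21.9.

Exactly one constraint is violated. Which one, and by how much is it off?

Distance(M, B) = 21.9 — off by 3.30.

K = (0.00, 0.00) ✓; KU at -93.00° ✓; |KU| = 19.30 ✓; ∠(KU, US) = 90.00° ✓; |US| = 17.90 ✓; ∠USR = 42.30° ✓; |SR| = 8.300 ✓; ∠SRM = 56.70° ✓; |RM| = 10.10 ✓; ∠RMB = 80.10° ✓; |MB| = 25.20 ✗.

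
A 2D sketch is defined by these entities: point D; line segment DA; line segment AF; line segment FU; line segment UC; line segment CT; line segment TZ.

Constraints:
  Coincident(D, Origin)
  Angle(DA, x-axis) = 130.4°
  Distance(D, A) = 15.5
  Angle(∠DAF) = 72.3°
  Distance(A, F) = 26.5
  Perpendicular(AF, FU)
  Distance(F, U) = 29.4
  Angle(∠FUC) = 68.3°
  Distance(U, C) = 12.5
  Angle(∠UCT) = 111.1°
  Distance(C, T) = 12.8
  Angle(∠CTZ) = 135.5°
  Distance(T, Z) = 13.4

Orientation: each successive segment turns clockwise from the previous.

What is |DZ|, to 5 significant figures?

23.280

D is at the origin; DA runs at 130.4° with length 15.5, so A = (-10.046, 11.804). ∠DAF = 72.3° gives AF at 22.700° from the x-axis; with |AF| = 26.5, F = (14.401, 22.030). AF is perpendicular to FU, so FU runs at -67.300°; with |FU| = 29.4, U = (25.747, -5.0923). ∠FUC = 68.3° gives UC at -179.00° from the x-axis; with |UC| = 12.5, C = (13.249, -5.3104). ∠UCT = 111.1° gives CT at 112.10° from the x-axis; with |CT| = 12.8, T = (8.4333, 6.5491). ∠CTZ = 135.5° gives TZ at 67.600° from the x-axis; with |TZ| = 13.4, Z = (13.540, 18.938). Then |DZ| = |Z − D| = 23.280.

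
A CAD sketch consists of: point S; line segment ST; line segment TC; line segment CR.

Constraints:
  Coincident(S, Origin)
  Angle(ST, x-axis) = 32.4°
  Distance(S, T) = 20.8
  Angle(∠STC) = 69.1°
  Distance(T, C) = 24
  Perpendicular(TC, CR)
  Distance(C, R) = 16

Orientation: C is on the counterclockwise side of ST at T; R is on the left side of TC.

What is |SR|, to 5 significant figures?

16.931

S is at the origin; ST runs at 32.4° with length 20.8, so T = 20.8·(cos 32.4°, sin 32.4°) = (17.562, 11.145). ∠STC = 69.1°, so TC runs at 32.4° + (180° − 69.1°) = 143.30° from the x-axis; with |TC| = 24.0, C = T + 24.0·(cos 143.30°, sin 143.30°) = (-1.6806, 25.488). TC ⟂ CR; with |CR| = 16.0 on the left of TC, R = C + 16.0·(-0.59763, -0.80178) = (-11.243, 12.660). Then |SR| = |R − S| = 16.931.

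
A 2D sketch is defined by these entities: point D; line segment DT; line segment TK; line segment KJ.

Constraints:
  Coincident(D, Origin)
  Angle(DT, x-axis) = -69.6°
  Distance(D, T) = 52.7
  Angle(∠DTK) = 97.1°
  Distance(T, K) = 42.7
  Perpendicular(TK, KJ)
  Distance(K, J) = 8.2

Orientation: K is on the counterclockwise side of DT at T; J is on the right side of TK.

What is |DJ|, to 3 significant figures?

78.0

∠DTK = 97.1°, so TK runs at -69.6° + (180° − 97.1°) = 13.3° from the x-axis; with |TK| = 42.7, K = T + 42.7·(cos 13.3°, sin 13.3°) = (59.9, -39.6). TK ⟂ KJ; with |KJ| = 8.2 on the right of TK, J = K + 8.2·(0.230, -0.973) = (61.8, -47.6). Then |DJ| = |J − D| = 78.0.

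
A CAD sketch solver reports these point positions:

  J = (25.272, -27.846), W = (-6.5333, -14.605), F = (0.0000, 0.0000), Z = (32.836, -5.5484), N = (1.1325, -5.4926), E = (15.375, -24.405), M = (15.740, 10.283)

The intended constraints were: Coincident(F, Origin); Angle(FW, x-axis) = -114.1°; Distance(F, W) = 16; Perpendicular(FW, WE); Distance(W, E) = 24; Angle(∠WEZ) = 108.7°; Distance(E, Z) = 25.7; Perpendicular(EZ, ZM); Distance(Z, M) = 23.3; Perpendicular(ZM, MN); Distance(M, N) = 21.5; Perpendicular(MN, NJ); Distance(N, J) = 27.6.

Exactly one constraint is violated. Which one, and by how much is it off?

Distance(N, J) = 27.6 — off by 5.30.

F = (0.00, 0.00) ✓; FW at -114.1° ✓; |FW| = 16.00 ✓; ∠(FW, WE) = 90.00° ✓; |WE| = 24.00 ✓; ∠WEZ = 108.7° ✓; |EZ| = 25.70 ✓; ∠(EZ, ZM) = 90.00° ✓; |ZM| = 23.30 ✓; ∠(ZM, MN) = 90.00° ✓; |MN| = 21.50 ✓; ∠(MN, NJ) = 90.00° ✓; |NJ| = 32.90 ✗.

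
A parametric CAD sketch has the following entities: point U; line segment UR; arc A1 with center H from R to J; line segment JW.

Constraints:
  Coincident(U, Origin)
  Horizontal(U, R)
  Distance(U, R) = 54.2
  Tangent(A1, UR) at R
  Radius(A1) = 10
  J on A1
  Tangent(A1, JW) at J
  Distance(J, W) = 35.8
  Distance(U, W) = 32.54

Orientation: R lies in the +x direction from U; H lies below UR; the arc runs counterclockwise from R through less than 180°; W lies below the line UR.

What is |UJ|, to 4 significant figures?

47.82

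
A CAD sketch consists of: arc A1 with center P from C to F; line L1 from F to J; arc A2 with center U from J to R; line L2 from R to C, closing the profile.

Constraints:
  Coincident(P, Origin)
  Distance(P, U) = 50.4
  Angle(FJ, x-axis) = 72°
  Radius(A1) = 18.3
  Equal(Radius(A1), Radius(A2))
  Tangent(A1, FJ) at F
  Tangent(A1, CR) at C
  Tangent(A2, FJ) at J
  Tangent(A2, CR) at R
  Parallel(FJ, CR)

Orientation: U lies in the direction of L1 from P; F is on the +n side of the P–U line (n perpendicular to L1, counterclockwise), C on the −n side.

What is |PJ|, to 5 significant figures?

53.619

Tangency of A1 to both parallel lines with radius 18.3 puts F and C at P ± 18.3·n: F = (-17.404, 5.6550), C = (17.404, -5.6550). Equal radii place J and R the same way about U: J = U + 18.3·n = (-1.8299, 53.588), R = U − 18.3·n = (32.979, 42.278). Then |PJ| = |J − P| = 53.619.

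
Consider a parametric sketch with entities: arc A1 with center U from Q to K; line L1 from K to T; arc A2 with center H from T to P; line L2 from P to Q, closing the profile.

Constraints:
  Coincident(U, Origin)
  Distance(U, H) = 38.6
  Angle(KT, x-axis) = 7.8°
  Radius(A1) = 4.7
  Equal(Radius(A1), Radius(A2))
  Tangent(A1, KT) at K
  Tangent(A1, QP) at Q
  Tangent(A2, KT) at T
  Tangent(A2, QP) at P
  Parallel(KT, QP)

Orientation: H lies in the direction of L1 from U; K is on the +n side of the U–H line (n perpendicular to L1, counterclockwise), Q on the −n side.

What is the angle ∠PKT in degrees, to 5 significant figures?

13.686°

The slot axis is L1's direction at 7.8°, so u = (cos 7.8°, sin 7.8°) = (0.99075, 0.13572) and n = (−sin 7.8°, cos 7.8°) = (-0.13572, 0.99075). U is at the origin and H lies 38.6 along u from U, so H = 38.6·u = (38.243, 5.2386). Tangency of A1 to both parallel lines with radius 4.7 puts K and Q at U ± 4.7·n: K = (-0.63786, 4.6565), Q = (0.63786, -4.6565). Equal radii place T and P the same way about H: T = H + 4.7·n = (37.605, 9.8951), P = H − 4.7·n = (38.881, 0.58211). Then cos ∠PKT = KP·KT / (|KP||KT|), giving 13.686°.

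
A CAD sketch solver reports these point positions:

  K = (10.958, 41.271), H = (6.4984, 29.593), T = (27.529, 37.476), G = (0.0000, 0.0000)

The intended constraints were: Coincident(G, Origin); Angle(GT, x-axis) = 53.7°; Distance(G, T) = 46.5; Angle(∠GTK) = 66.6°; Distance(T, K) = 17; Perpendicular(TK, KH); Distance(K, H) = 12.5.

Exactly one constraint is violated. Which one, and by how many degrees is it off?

Perpendicular(TK, KH) — off by 8.00°.

G = (0.00, 0.00) ✓; GT at 53.70° ✓; |GT| = 46.50 ✓; ∠GTK = 66.60° ✓; |TK| = 17.00 ✓; ∠(TK, KH) = 82.00° ✗; |KH| = 12.50 ✓.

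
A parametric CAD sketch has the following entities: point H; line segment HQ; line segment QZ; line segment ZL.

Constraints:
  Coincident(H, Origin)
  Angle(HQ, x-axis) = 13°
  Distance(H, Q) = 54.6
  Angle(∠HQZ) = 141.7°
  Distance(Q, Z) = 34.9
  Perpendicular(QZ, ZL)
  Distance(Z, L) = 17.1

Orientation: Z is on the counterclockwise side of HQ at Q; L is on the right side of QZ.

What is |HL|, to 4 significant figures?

92.95

∠HQZ = 141.7°, so QZ runs at 13.0° + (180° − 141.7°) = 51.30° from the x-axis; with |QZ| = 34.9, Z = Q + 34.9·(cos 51.30°, sin 51.30°) = (75.02, 39.52). QZ is perpendicular to ZL; with |ZL| = 17.1 on the right of QZ, L = Z + 17.1·(0.7804, -0.6252) = (88.37, 28.83). Then |HL| = |L − H| = 92.95.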